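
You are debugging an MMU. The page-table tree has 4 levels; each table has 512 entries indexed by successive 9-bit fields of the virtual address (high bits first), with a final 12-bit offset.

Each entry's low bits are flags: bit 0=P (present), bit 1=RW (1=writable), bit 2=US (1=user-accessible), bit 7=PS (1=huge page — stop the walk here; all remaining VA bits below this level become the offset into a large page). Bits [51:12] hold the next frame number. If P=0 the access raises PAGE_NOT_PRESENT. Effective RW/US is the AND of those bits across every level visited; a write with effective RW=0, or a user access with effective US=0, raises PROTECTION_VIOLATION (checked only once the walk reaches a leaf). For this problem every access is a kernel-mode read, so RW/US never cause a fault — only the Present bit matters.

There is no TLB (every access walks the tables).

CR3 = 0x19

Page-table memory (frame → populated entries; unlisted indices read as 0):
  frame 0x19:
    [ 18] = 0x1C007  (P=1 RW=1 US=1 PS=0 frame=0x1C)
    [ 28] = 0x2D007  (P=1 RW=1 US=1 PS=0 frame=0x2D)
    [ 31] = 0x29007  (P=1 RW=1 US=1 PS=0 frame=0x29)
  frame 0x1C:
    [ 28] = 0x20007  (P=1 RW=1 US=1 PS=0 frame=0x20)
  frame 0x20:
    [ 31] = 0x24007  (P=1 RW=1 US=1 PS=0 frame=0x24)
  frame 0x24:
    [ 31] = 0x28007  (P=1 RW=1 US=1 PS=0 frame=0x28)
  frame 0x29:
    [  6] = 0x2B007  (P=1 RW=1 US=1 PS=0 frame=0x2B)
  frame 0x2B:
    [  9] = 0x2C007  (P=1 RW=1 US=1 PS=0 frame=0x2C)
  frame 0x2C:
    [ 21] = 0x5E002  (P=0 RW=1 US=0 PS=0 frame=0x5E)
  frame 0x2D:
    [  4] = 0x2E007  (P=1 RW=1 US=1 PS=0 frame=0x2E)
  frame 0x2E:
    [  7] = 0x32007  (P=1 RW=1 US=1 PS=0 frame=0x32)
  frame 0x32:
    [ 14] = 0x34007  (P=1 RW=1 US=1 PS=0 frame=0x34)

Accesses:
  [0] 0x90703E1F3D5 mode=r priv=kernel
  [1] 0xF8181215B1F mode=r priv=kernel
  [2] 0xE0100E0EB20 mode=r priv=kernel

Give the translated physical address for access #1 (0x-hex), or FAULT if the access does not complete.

Walk each access:
#0 VA=0x90703E1F3D5 (r,kernel):
  lvl0: tbl 0x19, slot 18 ⇒ 0x1C007 (P1/RW1/US1/PS0)
  lvl1: tbl 0x1C, slot 28 ⇒ 0x20007 (P1/RW1/US1/PS0)
  lvl2: tbl 0x20, slot 31 ⇒ 0x24007 (P1/RW1/US1/PS0)
  lvl3: tbl 0x24, slot 31 ⇒ 0x28007 (P1/RW1/US1/PS0)
  ✓ 0x283D5  — 4 lookups
#1 VA=0xF8181215B1F (r,kernel):
  lvl0: tbl 0x19, slot 31 ⇒ 0x29007 (P1/RW1/US1/PS0)
  lvl1: tbl 0x29, slot 6 ⇒ 0x2B007 (P1/RW1/US1/PS0)
  lvl2: tbl 0x2B, slot 9 ⇒ 0x2C007 (P1/RW1/US1/PS0)
  lvl3: tbl 0x2C, slot 21 ⇒ 0x5E002 (P0/RW1/US0/PS0)
  → PAGE_NOT_PRESENT  (4 entries read)
#2 VA=0xE0100E0EB20 (r,kernel):
  lvl0: tbl 0x19, slot 28 ⇒ 0x2D007 (P1/RW1/US1/PS0)
  lvl1: tbl 0x2D, slot 4 ⇒ 0x2E007 (P1/RW1/US1/PS0)
  lvl2: tbl 0x2E, slot 7 ⇒ 0x32007 (P1/RW1/US1/PS0)
  lvl3: tbl 0x32, slot 14 ⇒ 0x34007 (P1/RW1/US1/PS0)
  ✓ 0x34B20  — 4 lookups

Access #1 PA: FAULT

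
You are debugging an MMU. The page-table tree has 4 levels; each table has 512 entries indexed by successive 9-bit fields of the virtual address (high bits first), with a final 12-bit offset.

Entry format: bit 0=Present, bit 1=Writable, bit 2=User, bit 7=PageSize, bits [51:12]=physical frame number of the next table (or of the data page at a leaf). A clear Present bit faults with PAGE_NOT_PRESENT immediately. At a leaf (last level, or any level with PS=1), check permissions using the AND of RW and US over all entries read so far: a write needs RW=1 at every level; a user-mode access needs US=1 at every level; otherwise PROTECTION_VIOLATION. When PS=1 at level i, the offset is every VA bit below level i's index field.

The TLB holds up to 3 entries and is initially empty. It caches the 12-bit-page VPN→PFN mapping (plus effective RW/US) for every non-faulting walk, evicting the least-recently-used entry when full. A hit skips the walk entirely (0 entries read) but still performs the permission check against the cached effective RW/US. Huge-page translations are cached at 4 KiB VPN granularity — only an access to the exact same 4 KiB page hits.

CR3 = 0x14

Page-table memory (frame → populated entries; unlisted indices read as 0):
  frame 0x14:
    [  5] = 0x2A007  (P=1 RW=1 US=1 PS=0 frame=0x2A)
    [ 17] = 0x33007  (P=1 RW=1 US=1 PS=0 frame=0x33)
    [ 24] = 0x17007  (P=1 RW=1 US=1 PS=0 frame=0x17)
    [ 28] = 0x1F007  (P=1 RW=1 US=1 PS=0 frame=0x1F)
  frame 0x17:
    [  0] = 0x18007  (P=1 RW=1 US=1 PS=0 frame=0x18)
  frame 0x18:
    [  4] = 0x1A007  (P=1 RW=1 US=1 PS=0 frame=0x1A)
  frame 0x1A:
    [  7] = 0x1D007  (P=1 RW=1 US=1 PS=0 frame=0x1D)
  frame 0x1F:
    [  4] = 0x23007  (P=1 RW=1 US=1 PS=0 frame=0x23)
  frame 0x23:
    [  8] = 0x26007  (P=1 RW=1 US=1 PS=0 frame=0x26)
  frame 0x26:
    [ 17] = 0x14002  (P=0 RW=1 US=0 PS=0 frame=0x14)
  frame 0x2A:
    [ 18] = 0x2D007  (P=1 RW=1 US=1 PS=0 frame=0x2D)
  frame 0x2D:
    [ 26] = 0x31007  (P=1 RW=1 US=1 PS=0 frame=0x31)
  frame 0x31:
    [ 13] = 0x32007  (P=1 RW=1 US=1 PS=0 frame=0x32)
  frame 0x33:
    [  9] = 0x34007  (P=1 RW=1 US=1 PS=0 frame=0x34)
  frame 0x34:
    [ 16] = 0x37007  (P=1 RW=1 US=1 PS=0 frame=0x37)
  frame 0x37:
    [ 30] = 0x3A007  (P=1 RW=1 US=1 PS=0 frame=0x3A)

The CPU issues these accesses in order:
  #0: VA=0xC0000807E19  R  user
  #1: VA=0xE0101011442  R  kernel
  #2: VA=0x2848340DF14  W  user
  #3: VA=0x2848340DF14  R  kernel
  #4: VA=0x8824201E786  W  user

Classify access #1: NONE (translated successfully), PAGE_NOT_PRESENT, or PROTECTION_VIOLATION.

Per-access translation:
#0 VA=0xC0000807E19 (r,user):
  L0: frame=0x14 idx=24 entry=0x17007 [P=1 RW=1 US=1 PS=0]
  L1: frame=0x17 idx=0 entry=0x18007 [P=1 RW=1 US=1 PS=0]
  L2: frame=0x18 idx=4 entry=0x1A007 [P=1 RW=1 US=1 PS=0]
  L3: frame=0x1A idx=7 entry=0x1D007 [P=1 RW=1 US=1 PS=0]
  ✓ 0x1DE19  — 4 lookups
#1 VA=0xE0101011442 (r,kernel):
  L0: frame=0x14 idx=28 entry=0x1F007 [P=1 RW=1 US=1 PS=0]
  L1: frame=0x1F idx=4 entry=0x23007 [P=1 RW=1 US=1 PS=0]
  L2: frame=0x23 idx=8 entry=0x26007 [P=1 RW=1 US=1 PS=0]
  L3: frame=0x26 idx=17 entry=0x14002 [P=0 RW=1 US=0 PS=0]
  ⇒ fault: PAGE_NOT_PRESENT  — 4 lookups
#2 VA=0x2848340DF14 (w,user):
  L0: frame=0x14 idx=5 entry=0x2A007 [P=1 RW=1 US=1 PS=0]
  L1: frame=0x2A idx=18 entry=0x2D007 [P=1 RW=1 US=1 PS=0]
  L2: frame=0x2D idx=26 entry=0x31007 [P=1 RW=1 US=1 PS=0]
  L3: frame=0x31 idx=13 entry=0x32007 [P=1 RW=1 US=1 PS=0]
  ✓ 0x32F14  — 4 lookups
#3 VA=0x2848340DF14 (r,kernel):
  TLB hit vpn=0x2848340D → PA=0x32F14
#4 VA=0x8824201E786 (w,user):
  L0: frame=0x14 idx=17 entry=0x33007 [P=1 RW=1 US=1 PS=0]
  L1: frame=0x33 idx=9 entry=0x34007 [P=1 RW=1 US=1 PS=0]
  L2: frame=0x34 idx=16 entry=0x37007 [P=1 RW=1 US=1 PS=0]
  L3: frame=0x37 idx=30 entry=0x3A007 [P=1 RW=1 US=1 PS=0]
  ✓ 0x3A786  — 4 lookups

Access #1 fault: PAGE_NOT_PRESENT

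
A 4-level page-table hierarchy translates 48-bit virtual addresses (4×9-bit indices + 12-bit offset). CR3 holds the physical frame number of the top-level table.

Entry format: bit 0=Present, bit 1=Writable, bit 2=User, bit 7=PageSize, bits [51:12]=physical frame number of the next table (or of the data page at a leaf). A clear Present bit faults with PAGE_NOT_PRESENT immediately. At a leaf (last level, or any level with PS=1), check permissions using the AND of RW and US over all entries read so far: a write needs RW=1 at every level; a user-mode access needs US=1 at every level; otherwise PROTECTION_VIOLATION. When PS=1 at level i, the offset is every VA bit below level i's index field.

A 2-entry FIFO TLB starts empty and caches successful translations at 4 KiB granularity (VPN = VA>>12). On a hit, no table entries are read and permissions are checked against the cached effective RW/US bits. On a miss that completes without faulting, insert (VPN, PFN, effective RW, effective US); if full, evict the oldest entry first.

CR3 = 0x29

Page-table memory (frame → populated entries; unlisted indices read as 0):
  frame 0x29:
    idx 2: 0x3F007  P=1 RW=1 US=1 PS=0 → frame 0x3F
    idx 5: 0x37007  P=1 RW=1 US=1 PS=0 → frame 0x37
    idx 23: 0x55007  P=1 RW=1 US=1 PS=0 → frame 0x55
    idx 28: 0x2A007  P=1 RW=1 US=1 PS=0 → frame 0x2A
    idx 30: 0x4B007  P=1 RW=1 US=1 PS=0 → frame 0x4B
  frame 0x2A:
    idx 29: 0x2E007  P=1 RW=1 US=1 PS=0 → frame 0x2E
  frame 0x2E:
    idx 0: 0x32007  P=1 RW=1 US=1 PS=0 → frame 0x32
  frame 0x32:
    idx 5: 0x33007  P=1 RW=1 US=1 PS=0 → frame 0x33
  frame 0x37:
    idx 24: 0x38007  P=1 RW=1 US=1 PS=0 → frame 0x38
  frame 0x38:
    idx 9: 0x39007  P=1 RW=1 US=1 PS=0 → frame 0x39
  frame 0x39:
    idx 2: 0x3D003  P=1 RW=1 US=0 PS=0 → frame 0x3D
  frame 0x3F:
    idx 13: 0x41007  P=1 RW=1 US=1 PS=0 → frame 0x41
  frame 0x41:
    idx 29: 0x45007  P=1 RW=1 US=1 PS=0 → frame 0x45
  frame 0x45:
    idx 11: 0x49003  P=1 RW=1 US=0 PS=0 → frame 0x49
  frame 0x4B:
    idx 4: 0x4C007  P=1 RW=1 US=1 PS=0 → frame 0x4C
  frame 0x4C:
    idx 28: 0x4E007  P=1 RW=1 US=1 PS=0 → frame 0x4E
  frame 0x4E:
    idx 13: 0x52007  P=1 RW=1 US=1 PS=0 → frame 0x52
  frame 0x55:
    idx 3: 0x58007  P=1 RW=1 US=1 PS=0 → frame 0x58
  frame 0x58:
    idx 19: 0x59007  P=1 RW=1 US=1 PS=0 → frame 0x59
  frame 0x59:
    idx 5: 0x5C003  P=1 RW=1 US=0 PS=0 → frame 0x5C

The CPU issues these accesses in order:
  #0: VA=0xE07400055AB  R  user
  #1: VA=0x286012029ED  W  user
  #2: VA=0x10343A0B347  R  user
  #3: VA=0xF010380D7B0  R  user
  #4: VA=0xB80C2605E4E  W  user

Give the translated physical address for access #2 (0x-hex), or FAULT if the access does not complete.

Walk each access:
#0 VA=0xE07400055AB (r,user):
  [0] read 0x29 idx=28: raw=0x2A007 flags P=1 W=1 U=1 S=0
  [1] read 0x2A idx=29: raw=0x2E007 flags P=1 W=1 U=1 S=0
  [2] read 0x2E idx=0: raw=0x32007 flags P=1 W=1 U=1 S=0
  [3] read 0x32 idx=5: raw=0x33007 flags P=1 W=1 U=1 S=0
  → PA=0x335AB  (4 entries read)
#1 VA=0x286012029ED (w,user):
  [0] read 0x29 idx=5: raw=0x37007 flags P=1 W=1 U=1 S=0
  [1] read 0x37 idx=24: raw=0x38007 flags P=1 W=1 U=1 S=0
  [2] read 0x38 idx=9: raw=0x39007 flags P=1 W=1 U=1 S=0
  [3] read 0x39 idx=2: raw=0x3D003 flags P=1 W=1 U=0 S=0
  → PROTECTION_VIOLATION  (4 entries read)
#2 VA=0x10343A0B347 (r,user):
  [0] read 0x29 idx=2: raw=0x3F007 flags P=1 W=1 U=1 S=0
  [1] read 0x3F idx=13: raw=0x41007 flags P=1 W=1 U=1 S=0
  [2] read 0x41 idx=29: raw=0x45007 flags P=1 W=1 U=1 S=0
  [3] read 0x45 idx=11: raw=0x49003 flags P=1 W=1 U=0 S=0
  → PROTECTION_VIOLATION  (4 entries read)
#3 VA=0xF010380D7B0 (r,user):
  [0] read 0x29 idx=30: raw=0x4B007 flags P=1 W=1 U=1 S=0
  [1] read 0x4B idx=4: raw=0x4C007 flags P=1 W=1 U=1 S=0
  [2] read 0x4C idx=28: raw=0x4E007 flags P=1 W=1 U=1 S=0
  [3] read 0x4E idx=13: raw=0x52007 flags P=1 W=1 U=1 S=0
  → PA=0x527B0  (4 entries read)
#4 VA=0xB80C2605E4E (w,user):
  [0] read 0x29 idx=23: raw=0x55007 flags P=1 W=1 U=1 S=0
  [1] read 0x55 idx=3: raw=0x58007 flags P=1 W=1 U=1 S=0
  [2] read 0x58 idx=19: raw=0x59007 flags P=1 W=1 U=1 S=0
  [3] read 0x59 idx=5: raw=0x5C003 flags P=1 W=1 U=0 S=0
  → PROTECTION_VIOLATION  (4 entries read)

Access #2 PA: FAULT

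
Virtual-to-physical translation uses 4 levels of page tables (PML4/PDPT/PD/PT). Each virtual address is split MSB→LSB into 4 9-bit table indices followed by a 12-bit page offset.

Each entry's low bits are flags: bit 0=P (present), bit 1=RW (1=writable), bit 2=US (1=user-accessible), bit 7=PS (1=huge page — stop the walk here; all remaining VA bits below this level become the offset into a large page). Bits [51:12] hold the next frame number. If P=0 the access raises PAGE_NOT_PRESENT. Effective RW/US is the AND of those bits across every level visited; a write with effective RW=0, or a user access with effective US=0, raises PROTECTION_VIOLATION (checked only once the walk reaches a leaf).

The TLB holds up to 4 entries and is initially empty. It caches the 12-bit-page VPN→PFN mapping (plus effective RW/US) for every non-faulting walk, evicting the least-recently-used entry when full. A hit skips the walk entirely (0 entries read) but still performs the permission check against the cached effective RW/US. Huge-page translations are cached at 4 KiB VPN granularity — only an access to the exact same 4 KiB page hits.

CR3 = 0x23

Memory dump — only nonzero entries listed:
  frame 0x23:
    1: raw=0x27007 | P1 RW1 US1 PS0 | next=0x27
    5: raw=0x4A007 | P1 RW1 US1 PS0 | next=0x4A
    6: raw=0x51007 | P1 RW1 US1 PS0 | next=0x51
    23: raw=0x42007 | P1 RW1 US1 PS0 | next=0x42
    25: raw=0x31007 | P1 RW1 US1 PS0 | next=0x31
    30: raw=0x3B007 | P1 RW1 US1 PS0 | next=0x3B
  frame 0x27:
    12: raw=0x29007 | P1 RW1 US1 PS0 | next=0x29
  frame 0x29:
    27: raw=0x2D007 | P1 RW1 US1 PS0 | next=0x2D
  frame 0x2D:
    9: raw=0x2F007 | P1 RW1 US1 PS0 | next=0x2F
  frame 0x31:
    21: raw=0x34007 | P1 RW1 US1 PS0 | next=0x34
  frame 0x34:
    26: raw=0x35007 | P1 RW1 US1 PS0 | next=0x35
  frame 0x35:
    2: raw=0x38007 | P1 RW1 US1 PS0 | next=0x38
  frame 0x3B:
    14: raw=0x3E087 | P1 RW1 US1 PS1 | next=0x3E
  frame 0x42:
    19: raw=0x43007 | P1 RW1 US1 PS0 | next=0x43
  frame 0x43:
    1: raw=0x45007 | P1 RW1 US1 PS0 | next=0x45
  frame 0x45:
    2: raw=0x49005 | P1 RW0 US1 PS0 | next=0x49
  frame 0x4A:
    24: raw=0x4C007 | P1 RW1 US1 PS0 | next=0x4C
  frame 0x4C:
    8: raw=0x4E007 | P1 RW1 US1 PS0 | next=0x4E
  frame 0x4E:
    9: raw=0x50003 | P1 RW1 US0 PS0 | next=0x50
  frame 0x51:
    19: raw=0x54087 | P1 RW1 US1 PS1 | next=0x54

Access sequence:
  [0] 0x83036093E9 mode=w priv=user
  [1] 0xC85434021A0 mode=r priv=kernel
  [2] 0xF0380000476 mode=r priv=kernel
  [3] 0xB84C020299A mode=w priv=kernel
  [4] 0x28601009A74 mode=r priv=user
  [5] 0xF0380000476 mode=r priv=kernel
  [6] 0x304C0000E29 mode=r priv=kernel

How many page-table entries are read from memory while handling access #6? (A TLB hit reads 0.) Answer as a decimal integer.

Walk each access:
#0 VA=0x83036093E9 (w,user):
  lvl0: tbl 0x23, slot 1 ⇒ 0x27007 (P1/RW1/US1/PS0)
  lvl1: tbl 0x27, slot 12 ⇒ 0x29007 (P1/RW1/US1/PS0)
  lvl2: tbl 0x29, slot 27 ⇒ 0x2D007 (P1/RW1/US1/PS0)
  lvl3: tbl 0x2D, slot 9 ⇒ 0x2F007 (P1/RW1/US1/PS0)
  ✓ 0x2F3E9  — 4 lookups
#1 VA=0xC85434021A0 (r,kernel):
  lvl0: tbl 0x23, slot 25 ⇒ 0x31007 (P1/RW1/US1/PS0)
  lvl1: tbl 0x31, slot 21 ⇒ 0x34007 (P1/RW1/US1/PS0)
  lvl2: tbl 0x34, slot 26 ⇒ 0x35007 (P1/RW1/US1/PS0)
  lvl3: tbl 0x35, slot 2 ⇒ 0x38007 (P1/RW1/US1/PS0)
  ✓ 0x381A0  — 4 lookups
#2 VA=0xF0380000476 (r,kernel):
  lvl0: tbl 0x23, slot 30 ⇒ 0x3B007 (P1/RW1/US1/PS0)
  lvl1: tbl 0x3B, slot 14 ⇒ 0x3E087 (P1/RW1/US1/PS1)
  ✓ 0x3E476 (huge @L1)  — 2 lookups
#3 VA=0xB84C020299A (w,kernel):
  lvl0: tbl 0x23, slot 23 ⇒ 0x42007 (P1/RW1/US1/PS0)
  lvl1: tbl 0x42, slot 19 ⇒ 0x43007 (P1/RW1/US1/PS0)
  lvl2: tbl 0x43, slot 1 ⇒ 0x45007 (P1/RW1/US1/PS0)
  lvl3: tbl 0x45, slot 2 ⇒ 0x49005 (P1/RW0/US1/PS0)
  → PROTECTION_VIOLATION  (4 entries read)
#4 VA=0x28601009A74 (r,user):
  lvl0: tbl 0x23, slot 5 ⇒ 0x4A007 (P1/RW1/US1/PS0)
  lvl1: tbl 0x4A, slot 24 ⇒ 0x4C007 (P1/RW1/US1/PS0)
  lvl2: tbl 0x4C, slot 8 ⇒ 0x4E007 (P1/RW1/US1/PS0)
  lvl3: tbl 0x4E, slot 9 ⇒ 0x50003 (P1/RW1/US0/PS0)
  → PROTECTION_VIOLATION  (4 entries read)
#5 VA=0xF0380000476 (r,kernel):
  TLB hit vpn=0xF0380000 → PA=0x3E476
#6 VA=0x304C0000E29 (r,kernel):
  lvl0: tbl 0x23, slot 6 ⇒ 0x51007 (P1/RW1/US1/PS0)
  lvl1: tbl 0x51, slot 19 ⇒ 0x54087 (P1/RW1/US1/PS1)
  ✓ 0x54E29 (huge @L1)  — 2 lookups

Entries read for #6: 2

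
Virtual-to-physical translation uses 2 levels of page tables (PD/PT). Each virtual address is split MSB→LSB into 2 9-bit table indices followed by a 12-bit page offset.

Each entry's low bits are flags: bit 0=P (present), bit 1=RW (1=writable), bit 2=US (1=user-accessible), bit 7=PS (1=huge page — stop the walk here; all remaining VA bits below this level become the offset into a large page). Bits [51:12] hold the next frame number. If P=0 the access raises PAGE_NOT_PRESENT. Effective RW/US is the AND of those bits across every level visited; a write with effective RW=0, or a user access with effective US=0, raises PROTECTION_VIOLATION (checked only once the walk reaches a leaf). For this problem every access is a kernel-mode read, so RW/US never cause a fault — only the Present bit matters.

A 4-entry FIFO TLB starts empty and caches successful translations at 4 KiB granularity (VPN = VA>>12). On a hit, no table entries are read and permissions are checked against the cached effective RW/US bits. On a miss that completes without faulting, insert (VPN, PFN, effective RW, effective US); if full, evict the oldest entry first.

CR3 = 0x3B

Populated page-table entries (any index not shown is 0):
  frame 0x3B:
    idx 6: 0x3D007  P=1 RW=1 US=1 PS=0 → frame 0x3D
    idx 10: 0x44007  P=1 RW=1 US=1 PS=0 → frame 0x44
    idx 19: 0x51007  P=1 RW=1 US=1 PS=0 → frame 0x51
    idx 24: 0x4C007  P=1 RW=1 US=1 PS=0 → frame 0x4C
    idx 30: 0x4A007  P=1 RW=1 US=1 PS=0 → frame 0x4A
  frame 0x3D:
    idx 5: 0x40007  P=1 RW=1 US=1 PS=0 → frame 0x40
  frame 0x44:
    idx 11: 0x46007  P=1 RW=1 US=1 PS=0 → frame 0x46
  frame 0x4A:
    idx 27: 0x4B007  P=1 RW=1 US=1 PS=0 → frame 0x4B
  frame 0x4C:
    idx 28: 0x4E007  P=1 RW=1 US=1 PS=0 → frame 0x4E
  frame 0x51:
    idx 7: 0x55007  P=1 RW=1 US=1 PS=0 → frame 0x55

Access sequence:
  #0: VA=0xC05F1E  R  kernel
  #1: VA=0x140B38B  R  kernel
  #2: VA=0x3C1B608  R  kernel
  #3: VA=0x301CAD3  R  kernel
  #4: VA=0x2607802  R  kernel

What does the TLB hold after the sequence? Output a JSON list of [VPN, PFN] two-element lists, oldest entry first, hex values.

Per-access translation:
#0 VA=0xC05F1E (r,kernel):
  L0 @0x3B[6] → 0x3D007  P=1,RW=1,US=1,PS=0
  L1 @0x3D[5] → 0x40007  P=1,RW=1,US=1,PS=0
  ⇒ phys 0x40F1E  [2 reads]
#1 VA=0x140B38B (r,kernel):
  L0 @0x3B[10] → 0x44007  P=1,RW=1,US=1,PS=0
  L1 @0x44[11] → 0x46007  P=1,RW=1,US=1,PS=0
  ⇒ phys 0x4638B  [2 reads]
#2 VA=0x3C1B608 (r,kernel):
  L0 @0x3B[30] → 0x4A007  P=1,RW=1,US=1,PS=0
  L1 @0x4A[27] → 0x4B007  P=1,RW=1,US=1,PS=0
  ⇒ phys 0x4B608  [2 reads]
#3 VA=0x301CAD3 (r,kernel):
  L0 @0x3B[24] → 0x4C007  P=1,RW=1,US=1,PS=0
  L1 @0x4C[28] → 0x4E007  P=1,RW=1,US=1,PS=0
  ⇒ phys 0x4EAD3  [2 reads]
#4 VA=0x2607802 (r,kernel):
  L0 @0x3B[19] → 0x51007  P=1,RW=1,US=1,PS=0
  L1 @0x51[7] → 0x55007  P=1,RW=1,US=1,PS=0
  ⇒ phys 0x55802  [2 reads]

TLB: [["0x140B", "0x46"], ["0x3C1B", "0x4B"], ["0x301C", "0x4E"], ["0x2607", "0x55"]]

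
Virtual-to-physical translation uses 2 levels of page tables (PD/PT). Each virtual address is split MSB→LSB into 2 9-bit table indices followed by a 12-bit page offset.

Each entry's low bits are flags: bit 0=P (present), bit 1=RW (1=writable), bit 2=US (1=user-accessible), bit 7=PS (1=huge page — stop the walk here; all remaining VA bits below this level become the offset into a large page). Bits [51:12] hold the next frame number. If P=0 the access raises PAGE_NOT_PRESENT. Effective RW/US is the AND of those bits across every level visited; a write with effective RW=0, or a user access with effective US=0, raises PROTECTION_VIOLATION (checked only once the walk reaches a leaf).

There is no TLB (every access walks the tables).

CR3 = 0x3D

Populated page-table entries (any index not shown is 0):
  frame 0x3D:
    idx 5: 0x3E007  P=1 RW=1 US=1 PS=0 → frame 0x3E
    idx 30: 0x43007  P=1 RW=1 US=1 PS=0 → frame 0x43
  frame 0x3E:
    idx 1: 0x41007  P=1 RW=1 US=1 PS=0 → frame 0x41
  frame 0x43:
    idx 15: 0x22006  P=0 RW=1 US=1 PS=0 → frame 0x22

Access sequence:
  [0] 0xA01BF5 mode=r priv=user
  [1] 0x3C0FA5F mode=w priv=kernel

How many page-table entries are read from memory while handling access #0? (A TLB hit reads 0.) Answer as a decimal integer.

Walk each access:
#0 VA=0xA01BF5 (r,user):
  L0: frame=0x3D idx=5 entry=0x3E007 [P=1 RW=1 US=1 PS=0]
  L1: frame=0x3E idx=1 entry=0x41007 [P=1 RW=1 US=1 PS=0]
  → PA=0x41BF5  (2 entries read)
#1 VA=0x3C0FA5F (w,kernel):
  L0: frame=0x3D idx=30 entry=0x43007 [P=1 RW=1 US=1 PS=0]
  L1: frame=0x43 idx=15 entry=0x22006 [P=0 RW=1 US=1 PS=0]
  ⇒ fault: PAGE_NOT_PRESENT  — 2 lookups

Entries read for #0: 2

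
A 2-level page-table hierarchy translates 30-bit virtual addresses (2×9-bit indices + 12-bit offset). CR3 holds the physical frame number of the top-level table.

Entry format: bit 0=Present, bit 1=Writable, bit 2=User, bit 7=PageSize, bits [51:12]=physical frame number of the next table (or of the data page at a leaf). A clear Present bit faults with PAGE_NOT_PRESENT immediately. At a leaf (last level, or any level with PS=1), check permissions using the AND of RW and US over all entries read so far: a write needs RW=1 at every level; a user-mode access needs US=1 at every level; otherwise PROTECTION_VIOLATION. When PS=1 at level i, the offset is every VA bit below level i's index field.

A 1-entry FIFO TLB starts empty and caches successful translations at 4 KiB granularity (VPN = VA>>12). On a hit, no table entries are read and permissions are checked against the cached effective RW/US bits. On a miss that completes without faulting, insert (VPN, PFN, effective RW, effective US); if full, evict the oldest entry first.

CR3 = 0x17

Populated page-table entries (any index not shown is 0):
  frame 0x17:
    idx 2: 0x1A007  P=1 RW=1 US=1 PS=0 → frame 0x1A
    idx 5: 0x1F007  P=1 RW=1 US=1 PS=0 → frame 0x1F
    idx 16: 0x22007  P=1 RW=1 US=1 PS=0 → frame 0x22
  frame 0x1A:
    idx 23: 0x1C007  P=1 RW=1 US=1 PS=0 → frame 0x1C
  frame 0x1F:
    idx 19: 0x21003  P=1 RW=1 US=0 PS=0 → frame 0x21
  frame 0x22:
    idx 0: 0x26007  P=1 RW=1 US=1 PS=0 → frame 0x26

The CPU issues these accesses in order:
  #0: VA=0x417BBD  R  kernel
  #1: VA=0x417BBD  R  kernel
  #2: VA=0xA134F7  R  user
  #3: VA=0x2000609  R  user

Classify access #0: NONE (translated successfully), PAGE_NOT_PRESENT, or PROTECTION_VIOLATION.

Walk each access:
#0 VA=0x417BBD (r,kernel):
  L0: frame=0x17 idx=2 entry=0x1A007 [P=1 RW=1 US=1 PS=0]
  L1: frame=0x1A idx=23 entry=0x1C007 [P=1 RW=1 US=1 PS=0]
  ✓ 0x1CBBD  — 2 lookups
#1 VA=0x417BBD (r,kernel):
  TLB hit vpn=0x417 → PA=0x1CBBD
#2 VA=0xA134F7 (r,user):
  L0: frame=0x17 idx=5 entry=0x1F007 [P=1 RW=1 US=1 PS=0]
  L1: frame=0x1F idx=19 entry=0x21003 [P=1 RW=1 US=0 PS=0]
  ✗ PROTECTION_VIOLATION  [2 reads]
#3 VA=0x2000609 (r,user):
  L0: frame=0x17 idx=16 entry=0x22007 [P=1 RW=1 US=1 PS=0]
  L1: frame=0x22 idx=0 entry=0x26007 [P=1 RW=1 US=1 PS=0]
  ✓ 0x26609  — 2 lookups

Access #0 fault: NONE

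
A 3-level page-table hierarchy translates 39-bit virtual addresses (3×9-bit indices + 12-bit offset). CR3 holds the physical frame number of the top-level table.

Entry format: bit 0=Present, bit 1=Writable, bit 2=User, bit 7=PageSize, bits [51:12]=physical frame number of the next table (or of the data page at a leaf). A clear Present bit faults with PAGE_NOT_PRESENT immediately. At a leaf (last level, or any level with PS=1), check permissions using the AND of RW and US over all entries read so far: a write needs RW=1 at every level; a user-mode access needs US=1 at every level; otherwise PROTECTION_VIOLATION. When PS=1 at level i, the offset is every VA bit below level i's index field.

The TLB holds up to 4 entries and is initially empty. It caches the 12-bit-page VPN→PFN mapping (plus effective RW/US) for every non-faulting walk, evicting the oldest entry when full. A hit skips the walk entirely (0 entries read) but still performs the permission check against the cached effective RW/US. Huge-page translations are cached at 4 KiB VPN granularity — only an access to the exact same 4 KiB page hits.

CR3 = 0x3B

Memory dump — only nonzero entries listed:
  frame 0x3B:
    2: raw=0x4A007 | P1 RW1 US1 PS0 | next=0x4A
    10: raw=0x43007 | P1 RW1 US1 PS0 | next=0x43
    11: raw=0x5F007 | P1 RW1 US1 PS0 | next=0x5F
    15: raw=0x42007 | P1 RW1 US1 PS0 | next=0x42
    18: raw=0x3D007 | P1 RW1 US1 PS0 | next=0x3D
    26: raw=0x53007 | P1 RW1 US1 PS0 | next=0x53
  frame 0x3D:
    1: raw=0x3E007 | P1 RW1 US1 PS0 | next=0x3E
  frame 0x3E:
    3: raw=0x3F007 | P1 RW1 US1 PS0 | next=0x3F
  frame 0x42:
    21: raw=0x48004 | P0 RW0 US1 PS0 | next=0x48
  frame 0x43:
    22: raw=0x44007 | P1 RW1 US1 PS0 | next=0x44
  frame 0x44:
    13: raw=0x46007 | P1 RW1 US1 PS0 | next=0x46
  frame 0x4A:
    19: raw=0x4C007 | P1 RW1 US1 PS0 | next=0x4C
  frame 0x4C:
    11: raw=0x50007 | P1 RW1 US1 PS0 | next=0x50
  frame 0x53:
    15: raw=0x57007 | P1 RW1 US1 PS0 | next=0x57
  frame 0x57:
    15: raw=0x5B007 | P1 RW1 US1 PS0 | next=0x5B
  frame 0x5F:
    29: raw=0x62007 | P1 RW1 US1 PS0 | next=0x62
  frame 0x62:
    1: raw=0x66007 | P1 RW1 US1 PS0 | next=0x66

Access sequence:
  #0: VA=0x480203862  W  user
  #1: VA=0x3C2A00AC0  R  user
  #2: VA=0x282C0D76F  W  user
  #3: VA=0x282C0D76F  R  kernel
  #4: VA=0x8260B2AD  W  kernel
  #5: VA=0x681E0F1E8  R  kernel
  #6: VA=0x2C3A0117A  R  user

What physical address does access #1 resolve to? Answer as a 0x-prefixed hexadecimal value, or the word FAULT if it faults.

Trace:
#0 VA=0x480203862 (w,user):
  lvl0: tbl 0x3B, slot 18 ⇒ 0x3D007 (P1/RW1/US1/PS0)
  lvl1: tbl 0x3D, slot 1 ⇒ 0x3E007 (P1/RW1/US1/PS0)
  lvl2: tbl 0x3E, slot 3 ⇒ 0x3F007 (P1/RW1/US1/PS0)
  ⇒ phys 0x3F862  [3 reads]
#1 VA=0x3C2A00AC0 (r,user):
  lvl0: tbl 0x3B, slot 15 ⇒ 0x42007 (P1/RW1/US1/PS0)
  lvl1: tbl 0x42, slot 21 ⇒ 0x48004 (P0/RW0/US1/PS0)
  ⇒ fault: PAGE_NOT_PRESENT  — 2 lookups
#2 VA=0x282C0D76F (w,user):
  lvl0: tbl 0x3B, slot 10 ⇒ 0x43007 (P1/RW1/US1/PS0)
  lvl1: tbl 0x43, slot 22 ⇒ 0x44007 (P1/RW1/US1/PS0)
  lvl2: tbl 0x44, slot 13 ⇒ 0x46007 (P1/RW1/US1/PS0)
  ⇒ phys 0x4676F  [3 reads]
#3 VA=0x282C0D76F (r,kernel):
  TLB hit vpn=0x282C0D → PA=0x4676F
#4 VA=0x8260B2AD (w,kernel):
  lvl0: tbl 0x3B, slot 2 ⇒ 0x4A007 (P1/RW1/US1/PS0)
  lvl1: tbl 0x4A, slot 19 ⇒ 0x4C007 (P1/RW1/US1/PS0)
  lvl2: tbl 0x4C, slot 11 ⇒ 0x50007 (P1/RW1/US1/PS0)
  ⇒ phys 0x502AD  [3 reads]
#5 VA=0x681E0F1E8 (r,kernel):
  lvl0: tbl 0x3B, slot 26 ⇒ 0x53007 (P1/RW1/US1/PS0)
  lvl1: tbl 0x53, slot 15 ⇒ 0x57007 (P1/RW1/US1/PS0)
  lvl2: tbl 0x57, slot 15 ⇒ 0x5B007 (P1/RW1/US1/PS0)
  ⇒ phys 0x5B1E8  [3 reads]
#6 VA=0x2C3A0117A (r,user):
  lvl0: tbl 0x3B, slot 11 ⇒ 0x5F007 (P1/RW1/US1/PS0)
  lvl1: tbl 0x5F, slot 29 ⇒ 0x62007 (P1/RW1/US1/PS0)
  lvl2: tbl 0x62, slot 1 ⇒ 0x66007 (P1/RW1/US1/PS0)
  ⇒ phys 0x6617A  [3 reads]

Access #1 PA: FAULT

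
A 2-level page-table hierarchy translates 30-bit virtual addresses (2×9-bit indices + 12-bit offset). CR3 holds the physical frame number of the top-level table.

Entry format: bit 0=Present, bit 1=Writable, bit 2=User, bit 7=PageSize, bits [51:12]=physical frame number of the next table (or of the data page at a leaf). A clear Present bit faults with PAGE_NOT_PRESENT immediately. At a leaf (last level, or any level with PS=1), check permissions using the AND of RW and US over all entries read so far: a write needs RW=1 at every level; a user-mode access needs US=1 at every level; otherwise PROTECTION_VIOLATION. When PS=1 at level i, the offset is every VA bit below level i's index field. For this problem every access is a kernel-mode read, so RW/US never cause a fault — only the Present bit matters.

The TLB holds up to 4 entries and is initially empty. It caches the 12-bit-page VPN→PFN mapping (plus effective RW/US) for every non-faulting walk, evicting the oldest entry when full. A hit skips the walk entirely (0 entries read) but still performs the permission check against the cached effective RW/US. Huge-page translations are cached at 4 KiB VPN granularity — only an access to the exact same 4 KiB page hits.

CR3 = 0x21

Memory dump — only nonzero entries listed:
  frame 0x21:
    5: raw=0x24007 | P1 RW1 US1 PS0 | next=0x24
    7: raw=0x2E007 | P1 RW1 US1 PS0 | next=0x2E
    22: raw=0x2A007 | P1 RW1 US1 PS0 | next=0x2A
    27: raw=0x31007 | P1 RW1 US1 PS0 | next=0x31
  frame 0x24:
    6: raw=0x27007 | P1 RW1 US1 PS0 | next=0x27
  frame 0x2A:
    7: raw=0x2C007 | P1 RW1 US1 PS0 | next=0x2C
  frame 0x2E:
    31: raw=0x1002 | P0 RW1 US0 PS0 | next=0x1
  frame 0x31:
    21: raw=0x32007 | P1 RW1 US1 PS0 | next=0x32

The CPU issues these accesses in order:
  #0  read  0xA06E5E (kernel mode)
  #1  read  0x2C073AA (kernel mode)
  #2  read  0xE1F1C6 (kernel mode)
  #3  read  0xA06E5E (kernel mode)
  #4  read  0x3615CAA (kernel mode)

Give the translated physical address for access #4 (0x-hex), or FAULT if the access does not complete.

Per-access translation:
#0 VA=0xA06E5E (r,kernel):
  L0: frame=0x21 idx=5 entry=0x24007 [P=1 RW=1 US=1 PS=0]
  L1: frame=0x24 idx=6 entry=0x27007 [P=1 RW=1 US=1 PS=0]
  ✓ 0x27E5E  — 2 lookups
#1 VA=0x2C073AA (r,kernel):
  L0: frame=0x21 idx=22 entry=0x2A007 [P=1 RW=1 US=1 PS=0]
  L1: frame=0x2A idx=7 entry=0x2C007 [P=1 RW=1 US=1 PS=0]
  ✓ 0x2C3AA  — 2 lookups
#2 VA=0xE1F1C6 (r,kernel):
  L0: frame=0x21 idx=7 entry=0x2E007 [P=1 RW=1 US=1 PS=0]
  L1: frame=0x2E idx=31 entry=0x1002 [P=0 RW=1 US=0 PS=0]
  ⇒ fault: PAGE_NOT_PRESENT  — 2 lookups
#3 VA=0xA06E5E (r,kernel):
  TLB hit vpn=0xA06 → PA=0x27E5E
#4 VA=0x3615CAA (r,kernel):
  L0: frame=0x21 idx=27 entry=0x31007 [P=1 RW=1 US=1 PS=0]
  L1: frame=0x31 idx=21 entry=0x32007 [P=1 RW=1 US=1 PS=0]
  ✓ 0x32CAA  — 2 lookups

Access #4 PA: 0x32CAA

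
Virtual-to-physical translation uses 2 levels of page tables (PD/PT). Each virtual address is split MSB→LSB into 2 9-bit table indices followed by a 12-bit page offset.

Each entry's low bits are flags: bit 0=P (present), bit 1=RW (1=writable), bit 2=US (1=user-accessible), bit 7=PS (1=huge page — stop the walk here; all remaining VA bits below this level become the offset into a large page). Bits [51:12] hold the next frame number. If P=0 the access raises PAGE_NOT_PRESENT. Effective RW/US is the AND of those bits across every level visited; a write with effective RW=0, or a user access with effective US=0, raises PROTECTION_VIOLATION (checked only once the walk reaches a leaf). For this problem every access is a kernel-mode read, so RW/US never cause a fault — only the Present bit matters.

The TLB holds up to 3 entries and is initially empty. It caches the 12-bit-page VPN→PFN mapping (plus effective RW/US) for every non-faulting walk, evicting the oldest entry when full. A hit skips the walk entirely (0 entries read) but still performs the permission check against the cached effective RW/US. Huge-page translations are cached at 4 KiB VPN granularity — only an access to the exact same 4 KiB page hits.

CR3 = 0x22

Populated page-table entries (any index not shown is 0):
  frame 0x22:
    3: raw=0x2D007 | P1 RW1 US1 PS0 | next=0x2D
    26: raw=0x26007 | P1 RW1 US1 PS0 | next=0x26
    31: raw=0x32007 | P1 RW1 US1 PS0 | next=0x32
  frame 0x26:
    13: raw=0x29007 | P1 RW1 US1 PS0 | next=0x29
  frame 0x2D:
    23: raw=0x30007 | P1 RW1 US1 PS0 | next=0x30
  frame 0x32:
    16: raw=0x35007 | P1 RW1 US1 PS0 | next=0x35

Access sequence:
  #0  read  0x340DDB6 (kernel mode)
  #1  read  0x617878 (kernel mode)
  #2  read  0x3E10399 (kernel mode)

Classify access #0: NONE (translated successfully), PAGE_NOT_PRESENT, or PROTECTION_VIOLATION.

Walk each access:
#0 VA=0x340DDB6 (r,kernel):
  [0] read 0x22 idx=26: raw=0x26007 flags P=1 W=1 U=1 S=0
  [1] read 0x26 idx=13: raw=0x29007 flags P=1 W=1 U=1 S=0
  → PA=0x29DB6  (2 entries read)
#1 VA=0x617878 (r,kernel):
  [0] read 0x22 idx=3: raw=0x2D007 flags P=1 W=1 U=1 S=0
  [1] read 0x2D idx=23: raw=0x30007 flags P=1 W=1 U=1 S=0
  → PA=0x30878  (2 entries read)
#2 VA=0x3E10399 (r,kernel):
  [0] read 0x22 idx=31: raw=0x32007 flags P=1 W=1 U=1 S=0
  [1] read 0x32 idx=16: raw=0x35007 flags P=1 W=1 U=1 S=0
  → PA=0x35399  (2 entries read)

Access #0 fault: NONE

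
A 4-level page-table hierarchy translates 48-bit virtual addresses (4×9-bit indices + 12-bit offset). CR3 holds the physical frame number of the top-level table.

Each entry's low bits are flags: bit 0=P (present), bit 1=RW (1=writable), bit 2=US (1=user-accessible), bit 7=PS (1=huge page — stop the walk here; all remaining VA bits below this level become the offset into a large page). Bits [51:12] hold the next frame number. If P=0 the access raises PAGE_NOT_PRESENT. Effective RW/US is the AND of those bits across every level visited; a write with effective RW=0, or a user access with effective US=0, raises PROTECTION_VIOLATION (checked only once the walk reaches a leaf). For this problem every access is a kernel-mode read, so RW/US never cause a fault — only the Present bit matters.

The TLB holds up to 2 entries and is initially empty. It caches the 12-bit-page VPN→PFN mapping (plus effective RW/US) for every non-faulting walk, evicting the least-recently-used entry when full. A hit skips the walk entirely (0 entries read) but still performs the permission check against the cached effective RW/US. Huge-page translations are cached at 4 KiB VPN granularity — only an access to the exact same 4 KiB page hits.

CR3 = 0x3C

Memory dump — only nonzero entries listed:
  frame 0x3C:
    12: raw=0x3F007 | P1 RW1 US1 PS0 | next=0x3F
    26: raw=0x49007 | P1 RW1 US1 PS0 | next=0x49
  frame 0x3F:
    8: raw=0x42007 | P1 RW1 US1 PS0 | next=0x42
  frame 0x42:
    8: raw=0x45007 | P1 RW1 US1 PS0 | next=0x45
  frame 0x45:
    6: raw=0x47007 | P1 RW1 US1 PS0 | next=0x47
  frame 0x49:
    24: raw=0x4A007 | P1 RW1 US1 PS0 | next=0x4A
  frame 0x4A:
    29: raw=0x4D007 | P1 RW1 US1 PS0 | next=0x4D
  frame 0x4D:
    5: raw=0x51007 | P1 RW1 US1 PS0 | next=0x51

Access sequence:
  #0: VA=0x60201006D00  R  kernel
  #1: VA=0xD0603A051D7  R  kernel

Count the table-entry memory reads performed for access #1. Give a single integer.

Walk each access:
#0 VA=0x60201006D00 (r,kernel):
  L0: frame=0x3C idx=12 entry=0x3F007 [P=1 RW=1 US=1 PS=0]
  L1: frame=0x3F idx=8 entry=0x42007 [P=1 RW=1 US=1 PS=0]
  L2: frame=0x42 idx=8 entry=0x45007 [P=1 RW=1 US=1 PS=0]
  L3: frame=0x45 idx=6 entry=0x47007 [P=1 RW=1 US=1 PS=0]
  ✓ 0x47D00  — 4 lookups
#1 VA=0xD0603A051D7 (r,kernel):
  L0: frame=0x3C idx=26 entry=0x49007 [P=1 RW=1 US=1 PS=0]
  L1: frame=0x49 idx=24 entry=0x4A007 [P=1 RW=1 US=1 PS=0]
  L2: frame=0x4A idx=29 entry=0x4D007 [P=1 RW=1 US=1 PS=0]
  L3: frame=0x4D idx=5 entry=0x51007 [P=1 RW=1 US=1 PS=0]
  ✓ 0x511D7  — 4 lookups

Entries read for #1: 4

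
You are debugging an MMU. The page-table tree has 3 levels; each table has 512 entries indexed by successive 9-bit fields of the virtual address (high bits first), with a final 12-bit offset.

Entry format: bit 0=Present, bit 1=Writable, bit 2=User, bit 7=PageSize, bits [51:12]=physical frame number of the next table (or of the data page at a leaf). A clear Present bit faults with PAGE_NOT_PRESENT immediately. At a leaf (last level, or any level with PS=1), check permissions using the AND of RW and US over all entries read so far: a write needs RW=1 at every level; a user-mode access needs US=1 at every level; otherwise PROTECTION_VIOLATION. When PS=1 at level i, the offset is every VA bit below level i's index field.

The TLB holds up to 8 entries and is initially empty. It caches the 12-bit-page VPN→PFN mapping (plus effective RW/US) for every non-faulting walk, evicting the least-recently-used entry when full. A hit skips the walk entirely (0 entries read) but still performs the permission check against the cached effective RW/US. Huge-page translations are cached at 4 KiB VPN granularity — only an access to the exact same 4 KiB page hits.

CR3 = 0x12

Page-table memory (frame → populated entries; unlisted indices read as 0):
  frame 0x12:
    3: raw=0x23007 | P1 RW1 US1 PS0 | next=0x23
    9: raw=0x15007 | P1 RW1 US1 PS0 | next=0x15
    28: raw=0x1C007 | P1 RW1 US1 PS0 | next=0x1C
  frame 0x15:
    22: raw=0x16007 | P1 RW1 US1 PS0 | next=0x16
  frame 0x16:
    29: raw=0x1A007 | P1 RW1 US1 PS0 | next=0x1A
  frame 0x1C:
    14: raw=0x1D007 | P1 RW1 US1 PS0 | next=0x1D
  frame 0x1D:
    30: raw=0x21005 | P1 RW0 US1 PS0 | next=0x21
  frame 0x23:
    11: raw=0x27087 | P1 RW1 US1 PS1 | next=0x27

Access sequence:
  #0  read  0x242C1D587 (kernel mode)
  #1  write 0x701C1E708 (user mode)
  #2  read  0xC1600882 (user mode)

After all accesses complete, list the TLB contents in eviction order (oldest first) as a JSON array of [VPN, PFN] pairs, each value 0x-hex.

Trace:
#0 VA=0x242C1D587 (r,kernel):
  [0] read 0x12 idx=9: raw=0x15007 flags P=1 W=1 U=1 S=0
  [1] read 0x15 idx=22: raw=0x16007 flags P=1 W=1 U=1 S=0
  [2] read 0x16 idx=29: raw=0x1A007 flags P=1 W=1 U=1 S=0
  → PA=0x1A587  (3 entries read)
#1 VA=0x701C1E708 (w,user):
  [0] read 0x12 idx=28: raw=0x1C007 flags P=1 W=1 U=1 S=0
  [1] read 0x1C idx=14: raw=0x1D007 flags P=1 W=1 U=1 S=0
  [2] read 0x1D idx=30: raw=0x21005 flags P=1 W=0 U=1 S=0
  ⇒ fault: PROTECTION_VIOLATION  — 3 lookups
#2 VA=0xC1600882 (r,user):
  [0] read 0x12 idx=3: raw=0x23007 flags P=1 W=1 U=1 S=0
  [1] read 0x23 idx=11: raw=0x27087 flags P=1 W=1 U=1 S=1
  → PA=0x27882 (huge @L1)  (2 entries read)

TLB: [["0x242C1D", "0x1A"], ["0xC1600", "0x27"]]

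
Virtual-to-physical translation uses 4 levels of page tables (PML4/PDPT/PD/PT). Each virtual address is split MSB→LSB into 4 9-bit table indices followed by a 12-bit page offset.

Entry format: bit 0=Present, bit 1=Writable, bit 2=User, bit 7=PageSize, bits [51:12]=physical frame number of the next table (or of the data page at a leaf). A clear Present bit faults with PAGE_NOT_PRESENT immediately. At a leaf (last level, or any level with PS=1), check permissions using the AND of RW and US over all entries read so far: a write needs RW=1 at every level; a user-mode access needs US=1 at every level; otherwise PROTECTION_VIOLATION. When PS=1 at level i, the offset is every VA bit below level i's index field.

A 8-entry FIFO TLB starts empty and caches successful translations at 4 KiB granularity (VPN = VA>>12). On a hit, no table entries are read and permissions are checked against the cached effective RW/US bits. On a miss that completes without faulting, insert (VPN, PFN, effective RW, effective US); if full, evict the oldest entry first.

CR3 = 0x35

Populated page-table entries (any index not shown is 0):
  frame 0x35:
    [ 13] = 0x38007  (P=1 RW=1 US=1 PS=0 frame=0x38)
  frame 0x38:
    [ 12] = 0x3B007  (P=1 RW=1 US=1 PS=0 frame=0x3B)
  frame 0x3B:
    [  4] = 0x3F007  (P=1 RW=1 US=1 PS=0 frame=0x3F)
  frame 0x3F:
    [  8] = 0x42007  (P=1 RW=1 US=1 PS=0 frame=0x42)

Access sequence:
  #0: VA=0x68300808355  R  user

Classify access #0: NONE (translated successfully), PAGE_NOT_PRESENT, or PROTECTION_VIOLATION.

Per-access translation:
#0 VA=0x68300808355 (r,user):
  L0: frame=0x35 idx=13 entry=0x38007 [P=1 RW=1 US=1 PS=0]
  L1: frame=0x38 idx=12 entry=0x3B007 [P=1 RW=1 US=1 PS=0]
  L2: frame=0x3B idx=4 entry=0x3F007 [P=1 RW=1 US=1 PS=0]
  L3: frame=0x3F idx=8 entry=0x42007 [P=1 RW=1 US=1 PS=0]
  → PA=0x42355  (4 entries read)

Access #0 fault: NONE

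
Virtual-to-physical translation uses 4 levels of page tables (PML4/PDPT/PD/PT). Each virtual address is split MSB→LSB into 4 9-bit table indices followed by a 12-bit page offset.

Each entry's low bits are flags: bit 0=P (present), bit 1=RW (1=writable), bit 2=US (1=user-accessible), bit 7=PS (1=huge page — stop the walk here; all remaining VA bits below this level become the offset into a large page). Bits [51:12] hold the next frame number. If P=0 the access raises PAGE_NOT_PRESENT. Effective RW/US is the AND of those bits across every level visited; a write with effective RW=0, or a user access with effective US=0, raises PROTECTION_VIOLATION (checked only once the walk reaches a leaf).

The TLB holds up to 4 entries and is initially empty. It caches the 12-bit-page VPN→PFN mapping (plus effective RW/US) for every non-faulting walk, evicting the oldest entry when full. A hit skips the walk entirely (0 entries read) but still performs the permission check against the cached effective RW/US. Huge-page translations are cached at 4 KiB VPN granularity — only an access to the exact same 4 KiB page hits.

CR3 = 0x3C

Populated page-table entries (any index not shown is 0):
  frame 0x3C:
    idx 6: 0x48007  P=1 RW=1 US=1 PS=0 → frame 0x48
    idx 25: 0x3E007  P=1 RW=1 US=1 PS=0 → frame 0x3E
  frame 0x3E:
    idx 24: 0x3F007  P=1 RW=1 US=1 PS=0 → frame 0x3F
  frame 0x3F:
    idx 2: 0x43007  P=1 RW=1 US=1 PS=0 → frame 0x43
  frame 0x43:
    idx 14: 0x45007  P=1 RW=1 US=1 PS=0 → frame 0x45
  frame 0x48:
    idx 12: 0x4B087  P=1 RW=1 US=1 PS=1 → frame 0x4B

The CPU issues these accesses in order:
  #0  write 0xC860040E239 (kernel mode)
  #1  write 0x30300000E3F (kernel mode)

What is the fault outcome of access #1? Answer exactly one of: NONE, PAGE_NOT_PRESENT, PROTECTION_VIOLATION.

Trace:
#0 VA=0xC860040E239 (w,kernel):
  L0: frame=0x3C idx=25 entry=0x3E007 [P=1 RW=1 US=1 PS=0]
  L1: frame=0x3E idx=24 entry=0x3F007 [P=1 RW=1 US=1 PS=0]
  L2: frame=0x3F idx=2 entry=0x43007 [P=1 RW=1 US=1 PS=0]
  L3: frame=0x43 idx=14 entry=0x45007 [P=1 RW=1 US=1 PS=0]
  → PA=0x45239  (4 entries read)
#1 VA=0x30300000E3F (w,kernel):
  L0: frame=0x3C idx=6 entry=0x48007 [P=1 RW=1 US=1 PS=0]
  L1: frame=0x48 idx=12 entry=0x4B087 [P=1 RW=1 US=1 PS=1]
  → PA=0x4BE3F (huge @L1)  (2 entries read)

Access #1 fault: NONE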